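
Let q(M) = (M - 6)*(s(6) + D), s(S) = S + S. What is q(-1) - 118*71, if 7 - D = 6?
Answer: -8469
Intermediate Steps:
D = 1 (D = 7 - 1*6 = 7 - 6 = 1)
s(S) = 2*S
q(M) = -78 + 13*M (q(M) = (M - 6)*(2*6 + 1) = (-6 + M)*(12 + 1) = (-6 + M)*13 = -78 + 13*M)
q(-1) - 118*71 = (-78 + 13*(-1)) - 118*71 = (-78 - 13) - 8378 = -91 - 8378 = -8469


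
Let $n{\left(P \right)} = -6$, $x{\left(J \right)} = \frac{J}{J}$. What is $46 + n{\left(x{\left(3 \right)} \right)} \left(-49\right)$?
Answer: $340$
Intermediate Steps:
$x{\left(J \right)} = 1$
$46 + n{\left(x{\left(3 \right)} \right)} \left(-49\right) = 46 - -294 = 46 + 294 = 340$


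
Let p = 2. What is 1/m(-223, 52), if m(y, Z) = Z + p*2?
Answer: 1/56 ≈ 0.017857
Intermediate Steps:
m(y, Z) = 4 + Z (m(y, Z) = Z + 2*2 = Z + 4 = 4 + Z)
1/m(-223, 52) = 1/(4 + 52) = 1/56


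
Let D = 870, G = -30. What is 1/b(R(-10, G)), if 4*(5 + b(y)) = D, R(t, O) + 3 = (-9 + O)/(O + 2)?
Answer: 2/425 ≈ 0.0047059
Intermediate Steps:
R(t, O) = -3 + (-9 + O)/(2 + O) (R(t, O) = -3 + (-9 + O)/(O + 2) = -3 + (-9 + O)/(2 + O))
b(y) = 425/2 (b(y) = -5 + (1/4)*870 = -5 + 435/2 = 425/2)
1/b(R(-10, G)) = 1/(425/2) = 2/425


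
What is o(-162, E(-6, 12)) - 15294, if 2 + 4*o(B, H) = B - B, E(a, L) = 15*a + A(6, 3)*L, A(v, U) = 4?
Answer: -30589/2 ≈ -15295.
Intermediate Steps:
E(a, L) = 4*L + 15*a (E(a, L) = 15*a + 4*L = 4*L + 15*a)
o(B, H) = -½ (o(B, H) = -½ + (B - B)/4 = -½ + (¼)*0 = -½ + 0 = -½)
o(-162, E(-6, 12)) - 15294 = -½ - 15294 = -30589/2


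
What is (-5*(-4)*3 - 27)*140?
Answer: 4620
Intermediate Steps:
(-5*(-4)*3 - 27)*140 = (20*3 - 27)*140 = (60 - 27)*140 = 33*140 = 4620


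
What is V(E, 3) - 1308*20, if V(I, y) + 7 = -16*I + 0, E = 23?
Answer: -26535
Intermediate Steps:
V(I, y) = -7 - 16*I (V(I, y) = -7 + (-16*I + 0) = -7 - 16*I)
V(E, 3) - 1308*20 = (-7 - 16*23) - 1308*20 = (-7 - 368) - 327*80 = -375 - 26160 = -26535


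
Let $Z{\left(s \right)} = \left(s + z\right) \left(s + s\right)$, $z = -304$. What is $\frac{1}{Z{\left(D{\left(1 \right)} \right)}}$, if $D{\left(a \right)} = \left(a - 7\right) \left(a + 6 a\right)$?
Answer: $\frac{1}{29064} \approx 3.4407 \cdot 10^{-5}$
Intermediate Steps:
$D{\left(a \right)} = 7 a \left(-7 + a\right)$ ($D{\left(a \right)} = \left(-7 + a\right) 7 a = 7 a \left(-7 + a\right)$)
$Z{\left(s \right)} = 2 s \left(-304 + s\right)$ ($Z{\left(s \right)} = \left(s - 304\right) \left(s + s\right) = \left(-304 + s\right) 2 s = 2 s \left(-304 + s\right)$)
$\frac{1}{Z{\left(D{\left(1 \right)} \right)}} = \frac{1}{2 \cdot 7 \cdot 1 \left(-7 + 1\right) \left(-304 + 7 \cdot 1 \left(-7 + 1\right)\right)} = \frac{1}{2 \cdot 7 \cdot 1 \left(-6\right) \left(-304 + 7 \cdot 1 \left(-6\right)\right)} = \frac{1}{2 \left(-42\right) \left(-304 - 42\right)} = \frac{1}{2 \left(-42\right) \left(-346\right)} = \frac{1}{29064}$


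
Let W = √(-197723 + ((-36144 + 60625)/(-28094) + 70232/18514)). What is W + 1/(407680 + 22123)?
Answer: 1/429803 + I*√13372680132061759233626/260066158 ≈ 2.3266e-6 + 444.66*I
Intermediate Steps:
W = I*√13372680132061759233626/260066158 (W = √(-197723 + (24481*(-1/28094) + 70232*(1/18514))) = √(-197723 + (-24481/28094 + 35116/9257)) = √(-197723 + 759928287/260066158) = √(-51420301029947/260066158) = I*√13372680132061759233626/260066158 ≈ 444.66*I)
W + 1/(407680 + 22123) = I*√13372680132061759233626/260066158 + 1/(407680 + 22123) = I*√13372680132061759233626/260066158 + 1/429803 = 1/429803 + I*√13372680132061759233626/260066158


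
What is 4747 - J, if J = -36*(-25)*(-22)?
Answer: 24547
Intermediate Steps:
J = -19800 (J = 900*(-22) = -19800)
4747 - J = 4747 - 1*(-19800) = 4747 + 19800 = 24547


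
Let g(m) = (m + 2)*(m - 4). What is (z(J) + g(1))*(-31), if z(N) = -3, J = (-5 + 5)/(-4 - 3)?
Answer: 372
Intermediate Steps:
J = 0 (J = 0/(-7) = 0*(-1/7) = 0)
g(m) = (-4 + m)*(2 + m) (g(m) = (2 + m)*(-4 + m) = (-4 + m)*(2 + m))
(z(J) + g(1))*(-31) = (-3 + (-8 + 1**2 - 2*1))*(-31) = (-3 + (-8 + 1 - 2))*(-31) = (-3 - 9)*(-31) = -12*(-31) = 372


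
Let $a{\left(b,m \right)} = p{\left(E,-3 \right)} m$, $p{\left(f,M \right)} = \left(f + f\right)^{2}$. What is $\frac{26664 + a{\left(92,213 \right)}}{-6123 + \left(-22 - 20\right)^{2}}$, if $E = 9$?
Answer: $- \frac{31892}{1453} \approx -21.949$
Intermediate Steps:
$p{\left(f,M \right)} = 4 f^{2}$ ($p{\left(f,M \right)} = \left(2 f\right)^{2} = 4 f^{2}$)
$a{\left(b,m \right)} = 324 m$ ($a{\left(b,m \right)} = 4 \cdot 9^{2} m = 4 \cdot 81 m = 324 m$)
$\frac{26664 + a{\left(92,213 \right)}}{-6123 + \left(-22 - 20\right)^{2}} = \frac{26664 + 324 \cdot 213}{-6123 + \left(-22 - 20\right)^{2}} = \frac{26664 + 69012}{-6123 + \left(-42\right)^{2}} = \frac{95676}{-6123 + 1764} = \frac{95676}{-4359} = 95676 \left(- \frac{1}{4359}\right) = - \frac{31892}{1453}$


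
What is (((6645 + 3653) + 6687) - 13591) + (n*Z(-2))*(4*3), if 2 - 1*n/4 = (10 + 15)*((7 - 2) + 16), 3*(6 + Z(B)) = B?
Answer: 170754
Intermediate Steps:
Z(B) = -6 + B/3
n = -2092 (n = 8 - 4*(10 + 15)*((7 - 2) + 16) = 8 - 100*(5 + 16) = 8 - 100*21 = 8 - 4*525 = 8 - 2100 = -2092)
(((6645 + 3653) + 6687) - 13591) + (n*Z(-2))*(4*3) = (((6645 + 3653) + 6687) - 13591) + (-2092*(-6 + (⅓)*(-2)))*(4*3) = ((10298 + 6687) - 13591) - 2092*(-6 - ⅔)*12 = (16985 - 13591) - 2092*(-20/3)*12 = 3394 + (41840/3)*12 = 3394 + 167360 = 170754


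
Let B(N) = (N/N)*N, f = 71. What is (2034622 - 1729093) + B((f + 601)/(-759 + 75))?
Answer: 17415097/57 ≈ 3.0553e+5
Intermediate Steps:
B(N) = N (B(N) = 1*N = N)
(2034622 - 1729093) + B((f + 601)/(-759 + 75)) = (2034622 - 1729093) + (71 + 601)/(-759 + 75) = 305529 + 672/(-684) = 305529 + 672*(-1/684) = 305529 - 56/57 = 17415097/57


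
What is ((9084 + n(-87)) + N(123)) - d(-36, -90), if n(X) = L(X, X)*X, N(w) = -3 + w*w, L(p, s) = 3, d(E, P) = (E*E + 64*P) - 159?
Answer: 28572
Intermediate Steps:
d(E, P) = -159 + E**2 + 64*P (d(E, P) = (E**2 + 64*P) - 159 = -159 + E**2 + 64*P)
N(w) = -3 + w**2
n(X) = 3*X
((9084 + n(-87)) + N(123)) - d(-36, -90) = ((9084 + 3*(-87)) + (-3 + 123**2)) - (-159 + (-36)**2 + 64*(-90)) = ((9084 - 261) + (-3 + 15129)) - (-159 + 1296 - 5760) = (8823 + 15126) - 1*(-4623) = 23949 + 4623 = 28572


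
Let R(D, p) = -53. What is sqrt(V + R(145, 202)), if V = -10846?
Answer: 3*I*sqrt(1211) ≈ 104.4*I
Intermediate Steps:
sqrt(V + R(145, 202)) = sqrt(-10846 - 53) = sqrt(-10899) = 3*I*sqrt(1211)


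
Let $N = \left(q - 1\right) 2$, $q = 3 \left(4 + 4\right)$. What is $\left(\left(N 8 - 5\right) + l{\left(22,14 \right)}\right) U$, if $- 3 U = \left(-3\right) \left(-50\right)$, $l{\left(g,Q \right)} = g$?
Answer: $-19250$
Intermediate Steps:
$U = -50$ ($U = - \frac{\left(-3\right) \left(-50\right)}{3} = \left(- \frac{1}{3}\right) 150 = -50$)
$q = 24$ ($q = 3 \cdot 8 = 24$)
$N = 46$ ($N = \left(24 - 1\right) 2 = 23 \cdot 2 = 46$)
$\left(\left(N 8 - 5\right) + l{\left(22,14 \right)}\right) U = \left(\left(46 \cdot 8 - 5\right) + 22\right) \left(-50\right) = \left(\left(368 - 5\right) + 22\right) \left(-50\right) = \left(363 + 22\right) \left(-50\right) = 385 \left(-50\right) = -19250$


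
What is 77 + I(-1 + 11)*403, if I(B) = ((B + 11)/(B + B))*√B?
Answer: 77 + 8463*√10/20 ≈ 1415.1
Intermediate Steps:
I(B) = (11 + B)/(2*√B) (I(B) = ((11 + B)/((2*B)))*√B = ((11 + B)*(1/(2*B)))*√B = ((11 + B)/(2*B))*√B = (11 + B)/(2*√B))
77 + I(-1 + 11)*403 = 77 + ((11 + (-1 + 11))/(2*√(-1 + 11)))*403 = 77 + ((11 + 10)/(2*√10))*403 = 77 + ((½)*(√10/10)*21)*403 = 77 + (21*√10/20)*403 = 77 + 8463*√10/20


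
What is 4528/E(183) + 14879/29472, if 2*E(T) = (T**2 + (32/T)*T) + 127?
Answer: 15990563/20659872 ≈ 0.77399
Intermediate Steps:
E(T) = 159/2 + T**2/2 (E(T) = ((T**2 + (32/T)*T) + 127)/2 = ((T**2 + 32) + 127)/2 = ((32 + T**2) + 127)/2 = (159 + T**2)/2 = 159/2 + T**2/2)
4528/E(183) + 14879/29472 = 4528/(159/2 + (1/2)*183**2) + 14879/29472 = 4528/(159/2 + (1/2)*33489) + 14879*(1/29472) = 4528/(159/2 + 33489/2) + 14879/29472 = 4528/16824 + 14879/29472 = 4528*(1/16824) + 14879/29472 = 566/2103 + 14879/29472 = 15990563/20659872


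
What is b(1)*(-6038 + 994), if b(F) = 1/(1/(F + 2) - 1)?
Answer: 7566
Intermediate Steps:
b(F) = 1/(-1 + 1/(2 + F)) (b(F) = 1/(1/(2 + F) - 1) = 1/(-1 + 1/(2 + F)))
b(1)*(-6038 + 994) = ((-2 - 1*1)/(1 + 1))*(-6038 + 994) = ((-2 - 1)/2)*(-5044) = ((½)*(-3))*(-5044) = -3/2*(-5044) = 7566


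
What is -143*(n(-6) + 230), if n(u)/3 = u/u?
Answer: -33319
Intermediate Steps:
n(u) = 3 (n(u) = 3*(u/u) = 3*1 = 3)
-143*(n(-6) + 230) = -143*(3 + 230) = -143*233 = -33319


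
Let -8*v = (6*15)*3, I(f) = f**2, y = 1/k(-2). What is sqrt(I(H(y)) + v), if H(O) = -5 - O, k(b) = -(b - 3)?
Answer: I*sqrt(671)/10 ≈ 2.5904*I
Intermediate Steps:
k(b) = 3 - b (k(b) = -(-3 + b) = 3 - b)
y = 1/5 (y = 1/(3 - 1*(-2)) = 1/(3 + 2) = 1/5 ≈ 0.20000)
v = -135/4 (v = -6*15*3/8 = -45*3/4 = -1/8*270 = -135/4 ≈ -33.750)
sqrt(I(H(y)) + v) = sqrt((-5 - 1*1/5)**2 - 135/4) = sqrt((-5 - 1/5)**2 - 135/4) = sqrt((-26/5)**2 - 135/4) = sqrt(676/25 - 135/4) = sqrt(-671/100) = I*sqrt(671)/10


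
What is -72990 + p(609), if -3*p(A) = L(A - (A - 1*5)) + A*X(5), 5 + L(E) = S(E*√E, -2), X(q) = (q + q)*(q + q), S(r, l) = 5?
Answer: -93290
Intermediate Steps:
X(q) = 4*q² (X(q) = (2*q)*(2*q) = 4*q²)
L(E) = 0 (L(E) = -5 + 5 = 0)
p(A) = -100*A/3 (p(A) = -(0 + A*(4*5²))/3 = -(0 + A*(4*25))/3 = -(0 + A*100)/3 = -(0 + 100*A)/3 = -100*A/3)
-72990 + p(609) = -72990 - 100/3*609 = -72990 - 20300 = -93290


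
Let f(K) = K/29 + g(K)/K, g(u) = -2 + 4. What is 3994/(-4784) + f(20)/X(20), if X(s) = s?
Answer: -689677/867100 ≈ -0.79538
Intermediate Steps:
g(u) = 2
f(K) = 2/K + K/29 (f(K) = K/29 + 2/K = 2/K + K/29)
3994/(-4784) + f(20)/X(20) = 3994/(-4784) + (2/20 + (1/29)*20)/20 = 3994*(-1/4784) + (2*(1/20) + 20/29)*(1/20) = -1997/2392 + (⅒ + 20/29)*(1/20) = -1997/2392 + (229/290)*(1/20) = -1997/2392 + 229/5800 = -689677/867100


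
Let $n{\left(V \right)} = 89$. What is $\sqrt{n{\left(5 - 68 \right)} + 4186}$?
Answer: $15 \sqrt{19} \approx 65.384$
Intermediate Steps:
$\sqrt{n{\left(5 - 68 \right)} + 4186} = \sqrt{89 + 4186} = \sqrt{4275} = 15 \sqrt{19}$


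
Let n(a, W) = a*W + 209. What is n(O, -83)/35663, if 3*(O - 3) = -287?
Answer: 23701/106989 ≈ 0.22153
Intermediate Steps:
O = -278/3 (O = 3 + (⅓)*(-287) = 3 - 287/3 = -278/3 ≈ -92.667)
n(a, W) = 209 + W*a (n(a, W) = W*a + 209 = 209 + W*a)
n(O, -83)/35663 = (209 - 83*(-278/3))/35663 = (209 + 23074/3)*(1/35663) = (23701/3)*(1/35663) = 23701/106989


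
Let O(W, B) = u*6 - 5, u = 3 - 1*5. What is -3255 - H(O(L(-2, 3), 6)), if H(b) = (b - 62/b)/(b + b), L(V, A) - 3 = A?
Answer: -1881617/578 ≈ -3255.4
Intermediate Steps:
L(V, A) = 3 + A
u = -2 (u = 3 - 5 = -2)
O(W, B) = -17 (O(W, B) = -2*6 - 5 = -12 - 5 = -17)
H(b) = (b - 62/b)/(2*b) (H(b) = (b - 62/b)/((2*b)) = (b - 62/b)*(1/(2*b)) = (b - 62/b)/(2*b))
-3255 - H(O(L(-2, 3), 6)) = -3255 - (½ - 31/(-17)²) = -3255 - (½ - 31*1/289) = -3255 - (½ - 31/289) = -3255 - 1*227/578 = -3255 - 227/578 = -1881617/578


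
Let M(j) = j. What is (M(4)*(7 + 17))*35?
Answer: 3360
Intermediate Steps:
(M(4)*(7 + 17))*35 = (4*(7 + 17))*35 = (4*24)*35 = 96*35 = 3360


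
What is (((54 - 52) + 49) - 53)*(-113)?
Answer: 226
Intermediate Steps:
(((54 - 52) + 49) - 53)*(-113) = ((2 + 49) - 53)*(-113) = (51 - 53)*(-113) = -2*(-113) = 226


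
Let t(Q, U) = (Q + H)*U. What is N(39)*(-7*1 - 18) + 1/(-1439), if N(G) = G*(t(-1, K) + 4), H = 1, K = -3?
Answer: -5612101/1439 ≈ -3900.0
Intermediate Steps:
t(Q, U) = U*(1 + Q) (t(Q, U) = (Q + 1)*U = (1 + Q)*U = U*(1 + Q))
N(G) = 4*G (N(G) = G*(-3*(1 - 1) + 4) = G*(-3*0 + 4) = G*(0 + 4) = G*4 = 4*G)
N(39)*(-7*1 - 18) + 1/(-1439) = (4*39)*(-7*1 - 18) + 1/(-1439) = 156*(-7 - 18) - 1/1439 = 156*(-25) - 1/1439 = -3900 - 1/1439 = -5612101/1439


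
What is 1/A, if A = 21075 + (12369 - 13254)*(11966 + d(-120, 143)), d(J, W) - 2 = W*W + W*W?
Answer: -1/46765335 ≈ -2.1383e-8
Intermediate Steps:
d(J, W) = 2 + 2*W² (d(J, W) = 2 + (W*W + W*W) = 2 + (W² + W²) = 2 + 2*W²)
A = -46765335 (A = 21075 + (12369 - 13254)*(11966 + (2 + 2*143²)) = 21075 - 885*(11966 + (2 + 2*20449)) = 21075 - 885*(11966 + (2 + 40898)) = 21075 - 885*(11966 + 40900) = 21075 - 885*52866 = 21075 - 46786410 = -46765335)
1/A = 1/(-46765335) = -1/46765335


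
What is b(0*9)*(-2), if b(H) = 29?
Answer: -58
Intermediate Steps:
b(0*9)*(-2) = 29*(-2) = -58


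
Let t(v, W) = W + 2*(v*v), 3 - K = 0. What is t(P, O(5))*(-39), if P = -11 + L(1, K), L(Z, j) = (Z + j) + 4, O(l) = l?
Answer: -897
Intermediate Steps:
K = 3 (K = 3 - 1*0 = 3 + 0 = 3)
L(Z, j) = 4 + Z + j
P = -3 (P = -11 + (4 + 1 + 3) = -11 + 8 = -3)
t(v, W) = W + 2*v²
t(P, O(5))*(-39) = (5 + 2*(-3)²)*(-39) = (5 + 2*9)*(-39) = (5 + 18)*(-39) = 23*(-39) = -897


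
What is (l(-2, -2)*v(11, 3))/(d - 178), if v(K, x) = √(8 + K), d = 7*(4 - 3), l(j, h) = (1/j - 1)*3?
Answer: √19/38 ≈ 0.11471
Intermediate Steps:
l(j, h) = -3 + 3/j (l(j, h) = (-1 + 1/j)*3 = -3 + 3/j)
d = 7 (d = 7*1 = 7)
(l(-2, -2)*v(11, 3))/(d - 178) = ((-3 + 3/(-2))*√(8 + 11))/(7 - 178) = ((-3 + 3*(-½))*√19)/(-171) = ((-3 - 3/2)*√19)*(-1/171) = -9*√19/2*(-1/171) = √19/38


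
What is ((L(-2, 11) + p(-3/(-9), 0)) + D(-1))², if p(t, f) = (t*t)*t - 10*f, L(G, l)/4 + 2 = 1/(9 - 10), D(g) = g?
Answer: 122500/729 ≈ 168.04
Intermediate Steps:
L(G, l) = -12 (L(G, l) = -8 + 4/(9 - 10) = -8 + 4/(-1) = -8 + 4*(-1) = -8 - 4 = -12)
p(t, f) = t³ - 10*f (p(t, f) = t²*t - 10*f = t³ - 10*f)
((L(-2, 11) + p(-3/(-9), 0)) + D(-1))² = ((-12 + ((-3/(-9))³ - 10*0)) - 1)² = ((-12 + ((-3*(-⅑))³ + 0)) - 1)² = ((-12 + ((⅓)³ + 0)) - 1)² = ((-12 + (1/27 + 0)) - 1)² = ((-12 + 1/27) - 1)² = (-323/27 - 1)² = (-350/27)² = 122500/729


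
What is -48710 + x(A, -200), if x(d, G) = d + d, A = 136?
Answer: -48438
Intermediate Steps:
x(d, G) = 2*d
-48710 + x(A, -200) = -48710 + 2*136 = -48710 + 272 = -48438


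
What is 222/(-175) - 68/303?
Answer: -79166/53025 ≈ -1.4930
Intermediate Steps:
222/(-175) - 68/303 = 222*(-1/175) - 68*1/303 = -222/175 - 68/303 = -79166/53025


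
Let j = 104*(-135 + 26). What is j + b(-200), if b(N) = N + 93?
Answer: -11443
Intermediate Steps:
b(N) = 93 + N
j = -11336 (j = 104*(-109) = -11336)
j + b(-200) = -11336 + (93 - 200) = -11336 - 107 = -11443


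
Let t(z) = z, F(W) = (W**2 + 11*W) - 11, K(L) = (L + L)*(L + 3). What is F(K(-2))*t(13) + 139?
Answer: -368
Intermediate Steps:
K(L) = 2*L*(3 + L) (K(L) = (2*L)*(3 + L) = 2*L*(3 + L))
F(W) = -11 + W**2 + 11*W
F(K(-2))*t(13) + 139 = (-11 + (2*(-2)*(3 - 2))**2 + 11*(2*(-2)*(3 - 2)))*13 + 139 = (-11 + (2*(-2)*1)**2 + 11*(2*(-2)*1))*13 + 139 = (-11 + (-4)**2 + 11*(-4))*13 + 139 = (-11 + 16 - 44)*13 + 139 = -39*13 + 139 = -507 + 139 = -368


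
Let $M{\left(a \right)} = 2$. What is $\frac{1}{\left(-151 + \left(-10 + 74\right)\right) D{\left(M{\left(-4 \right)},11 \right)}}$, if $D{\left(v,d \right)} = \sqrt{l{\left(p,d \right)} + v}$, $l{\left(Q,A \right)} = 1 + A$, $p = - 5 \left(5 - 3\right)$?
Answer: $- \frac{\sqrt{14}}{1218} \approx -0.003072$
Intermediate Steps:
$p = -10$ ($p = \left(-5\right) 2 = -10$)
$D{\left(v,d \right)} = \sqrt{1 + d + v}$ ($D{\left(v,d \right)} = \sqrt{\left(1 + d\right) + v} = \sqrt{1 + d + v}$)
$\frac{1}{\left(-151 + \left(-10 + 74\right)\right) D{\left(M{\left(-4 \right)},11 \right)}} = \frac{1}{\left(-151 + \left(-10 + 74\right)\right) \sqrt{1 + 11 + 2}} = \frac{1}{\left(-151 + 64\right) \sqrt{14}} = \frac{1}{\left(-87\right) \sqrt{14}} = - \frac{\sqrt{14}}{1218}$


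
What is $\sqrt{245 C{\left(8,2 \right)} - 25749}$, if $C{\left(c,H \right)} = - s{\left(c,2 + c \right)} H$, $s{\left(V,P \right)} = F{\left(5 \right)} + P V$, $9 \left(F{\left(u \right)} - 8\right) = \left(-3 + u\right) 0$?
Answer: $i \sqrt{68869} \approx 262.43 i$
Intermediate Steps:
$F{\left(u \right)} = 8$ ($F{\left(u \right)} = 8 + \frac{\left(-3 + u\right) 0}{9} = 8 + \frac{1}{9} \cdot 0 = 8 + 0 = 8$)
$s{\left(V,P \right)} = 8 + P V$
$C{\left(c,H \right)} = H \left(-8 - c \left(2 + c\right)\right)$ ($C{\left(c,H \right)} = - (8 + \left(2 + c\right) c) H = - (8 + c \left(2 + c\right)) H = \left(-8 - c \left(2 + c\right)\right) H = H \left(-8 - c \left(2 + c\right)\right)$)
$\sqrt{245 C{\left(8,2 \right)} - 25749} = \sqrt{245 \left(\left(-1\right) 2 \left(8 + 8 \left(2 + 8\right)\right)\right) - 25749} = \sqrt{245 \left(\left(-1\right) 2 \left(8 + 8 \cdot 10\right)\right) - 25749} = \sqrt{245 \left(\left(-1\right) 2 \left(8 + 80\right)\right) - 25749} = \sqrt{245 \left(\left(-1\right) 2 \cdot 88\right) - 25749} = \sqrt{245 \left(-176\right) - 25749} = \sqrt{-43120 - 25749} = \sqrt{-68869} = i \sqrt{68869}$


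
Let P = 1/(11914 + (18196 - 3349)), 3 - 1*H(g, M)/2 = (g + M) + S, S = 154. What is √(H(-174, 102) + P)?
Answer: I*√113151850357/26761 ≈ 12.57*I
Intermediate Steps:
H(g, M) = -302 - 2*M - 2*g (H(g, M) = 6 - 2*((g + M) + 154) = 6 - 2*((M + g) + 154) = 6 - 2*(154 + M + g) = 6 + (-308 - 2*M - 2*g) = -302 - 2*M - 2*g)
P = 1/26761 (P = 1/(11914 + 14847) = 1/26761 ≈ 3.7368e-5)
√(H(-174, 102) + P) = √((-302 - 2*102 - 2*(-174)) + 1/26761) = √((-302 - 204 + 348) + 1/26761) = √(-158 + 1/26761) = √(-4228237/26761) = I*√113151850357/26761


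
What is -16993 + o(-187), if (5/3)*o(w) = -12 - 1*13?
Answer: -17008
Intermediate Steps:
o(w) = -15 (o(w) = 3*(-12 - 1*13)/5 = 3*(-12 - 13)/5 = (⅗)*(-25) = -15)
-16993 + o(-187) = -16993 - 15 = -17008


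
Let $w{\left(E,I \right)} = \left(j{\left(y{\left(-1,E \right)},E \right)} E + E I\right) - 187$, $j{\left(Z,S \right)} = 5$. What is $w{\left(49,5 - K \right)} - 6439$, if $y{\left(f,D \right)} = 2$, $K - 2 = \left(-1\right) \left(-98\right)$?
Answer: $-11036$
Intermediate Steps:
$K = 100$ ($K = 2 - -98 = 2 + 98 = 100$)
$w{\left(E,I \right)} = -187 + 5 E + E I$ ($w{\left(E,I \right)} = \left(5 E + E I\right) - 187 = -187 + 5 E + E I$)
$w{\left(49,5 - K \right)} - 6439 = \left(-187 + 5 \cdot 49 + 49 \left(5 - 100\right)\right) - 6439 = \left(-187 + 245 + 49 \left(5 - 100\right)\right) - 6439 = \left(-187 + 245 + 49 \left(-95\right)\right) - 6439 = \left(-187 + 245 - 4655\right) - 6439 = -4597 - 6439 = -11036$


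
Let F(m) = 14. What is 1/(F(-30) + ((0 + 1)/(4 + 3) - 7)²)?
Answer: 49/2990 ≈ 0.016388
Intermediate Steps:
1/(F(-30) + ((0 + 1)/(4 + 3) - 7)²) = 1/(14 + ((0 + 1)/(4 + 3) - 7)²) = 1/(14 + (1/7 - 7)²) = 1/(14 + (1*(⅐) - 7)²) = 1/(14 + (⅐ - 7)²) = 1/(14 + (-48/7)²) = 1/(14 + 2304/49) = 1/(2990/49) = 49/2990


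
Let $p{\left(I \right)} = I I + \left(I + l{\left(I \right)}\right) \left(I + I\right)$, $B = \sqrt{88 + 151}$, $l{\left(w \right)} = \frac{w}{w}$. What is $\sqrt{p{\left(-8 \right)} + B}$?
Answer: $\sqrt{176 + \sqrt{239}} \approx 13.837$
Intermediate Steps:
$l{\left(w \right)} = 1$
$B = \sqrt{239} \approx 15.46$
$p{\left(I \right)} = I^{2} + 2 I \left(1 + I\right)$ ($p{\left(I \right)} = I I + \left(I + 1\right) \left(I + I\right) = I^{2} + \left(1 + I\right) 2 I = I^{2} + 2 I \left(1 + I\right)$)
$\sqrt{p{\left(-8 \right)} + B} = \sqrt{- 8 \left(2 + 3 \left(-8\right)\right) + \sqrt{239}} = \sqrt{- 8 \left(2 - 24\right) + \sqrt{239}} = \sqrt{\left(-8\right) \left(-22\right) + \sqrt{239}} = \sqrt{176 + \sqrt{239}}$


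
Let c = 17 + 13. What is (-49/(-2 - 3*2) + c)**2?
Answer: 83521/64 ≈ 1305.0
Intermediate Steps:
c = 30
(-49/(-2 - 3*2) + c)**2 = (-49/(-2 - 3*2) + 30)**2 = (-49/(-2 - 6) + 30)**2 = (-49/(-8) + 30)**2 = (-49*(-1/8) + 30)**2 = (49/8 + 30)**2 = (289/8)**2 = 83521/64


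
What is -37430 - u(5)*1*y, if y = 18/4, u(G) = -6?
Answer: -37403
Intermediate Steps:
y = 9/2 (y = 18*(¼) = 9/2 ≈ 4.5000)
-37430 - u(5)*1*y = -37430 - (-6*1)*9/2 = -37430 - (-6)*9/2 = -37430 - 1*(-27) = -37430 + 27 = -37403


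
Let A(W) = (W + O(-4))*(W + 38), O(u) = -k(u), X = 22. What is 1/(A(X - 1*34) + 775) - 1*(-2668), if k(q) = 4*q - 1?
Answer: 2414541/905 ≈ 2668.0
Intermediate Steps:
k(q) = -1 + 4*q
O(u) = 1 - 4*u (O(u) = -(-1 + 4*u) = 1 - 4*u)
A(W) = (17 + W)*(38 + W) (A(W) = (W + (1 - 4*(-4)))*(W + 38) = (W + (1 + 16))*(38 + W) = (W + 17)*(38 + W) = (17 + W)*(38 + W))
1/(A(X - 1*34) + 775) - 1*(-2668) = 1/((646 + (22 - 1*34)**2 + 55*(22 - 1*34)) + 775) - 1*(-2668) = 1/((646 + (22 - 34)**2 + 55*(22 - 34)) + 775) + 2668 = 1/((646 + (-12)**2 + 55*(-12)) + 775) + 2668 = 1/((646 + 144 - 660) + 775) + 2668 = 1/(130 + 775) + 2668 = 1/905 + 2668 = 2414541/905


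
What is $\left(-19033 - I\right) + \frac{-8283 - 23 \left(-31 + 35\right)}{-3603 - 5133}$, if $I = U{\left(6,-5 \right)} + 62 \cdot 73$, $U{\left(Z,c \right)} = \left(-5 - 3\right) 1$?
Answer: $- \frac{205733161}{8736} \approx -23550.0$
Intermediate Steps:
$U{\left(Z,c \right)} = -8$ ($U{\left(Z,c \right)} = \left(-8\right) 1 = -8$)
$I = 4518$ ($I = -8 + 62 \cdot 73 = -8 + 4526 = 4518$)
$\left(-19033 - I\right) + \frac{-8283 - 23 \left(-31 + 35\right)}{-3603 - 5133} = \left(-19033 - 4518\right) + \frac{-8283 - 23 \left(-31 + 35\right)}{-3603 - 5133} = \left(-19033 - 4518\right) + \frac{-8283 - 92}{-8736} = -23551 + \left(-8283 - 92\right) \left(- \frac{1}{8736}\right) = -23551 - - \frac{8375}{8736} = -23551 + \frac{8375}{8736} = - \frac{205733161}{8736}$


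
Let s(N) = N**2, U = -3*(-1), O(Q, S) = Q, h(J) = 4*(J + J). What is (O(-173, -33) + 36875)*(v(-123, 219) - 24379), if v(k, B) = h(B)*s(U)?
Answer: -316040922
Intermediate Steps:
h(J) = 8*J (h(J) = 4*(2*J) = 8*J)
U = 3
v(k, B) = 72*B (v(k, B) = (8*B)*3**2 = (8*B)*9 = 72*B)
(O(-173, -33) + 36875)*(v(-123, 219) - 24379) = (-173 + 36875)*(72*219 - 24379) = 36702*(15768 - 24379) = 36702*(-8611) = -316040922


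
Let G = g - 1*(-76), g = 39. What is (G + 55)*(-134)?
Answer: -22780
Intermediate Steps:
G = 115 (G = 39 - 1*(-76) = 39 + 76 = 115)
(G + 55)*(-134) = (115 + 55)*(-134) = 170*(-134) = -22780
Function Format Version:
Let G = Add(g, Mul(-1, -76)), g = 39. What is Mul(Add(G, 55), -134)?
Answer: -22780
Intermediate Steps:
G = 115 (G = Add(39, Mul(-1, -76)) = Add(39, 76) = 115)
Mul(Add(G, 55), -134) = Mul(Add(115, 55), -134) = Mul(170, -134) = -22780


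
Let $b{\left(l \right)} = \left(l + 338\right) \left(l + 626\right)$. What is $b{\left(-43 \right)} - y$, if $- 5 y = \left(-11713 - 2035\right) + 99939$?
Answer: $\frac{946116}{5} \approx 1.8922 \cdot 10^{5}$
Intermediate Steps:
$b{\left(l \right)} = \left(338 + l\right) \left(626 + l\right)$
$y = - \frac{86191}{5}$ ($y = - \frac{\left(-11713 - 2035\right) + 99939}{5} = - \frac{-13748 + 99939}{5} = \left(- \frac{1}{5}\right) 86191 = - \frac{86191}{5} \approx -17238.0$)
$b{\left(-43 \right)} - y = \left(211588 + \left(-43\right)^{2} + 964 \left(-43\right)\right) - - \frac{86191}{5} = \left(211588 + 1849 - 41452\right) + \frac{86191}{5} = 171985 + \frac{86191}{5} = \frac{946116}{5}$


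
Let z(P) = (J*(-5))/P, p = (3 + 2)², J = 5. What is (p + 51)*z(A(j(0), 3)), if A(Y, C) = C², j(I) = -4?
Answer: -1900/9 ≈ -211.11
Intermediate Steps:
p = 25 (p = 5² = 25)
z(P) = -25/P (z(P) = (5*(-5))/P = -25/P)
(p + 51)*z(A(j(0), 3)) = (25 + 51)*(-25/(3²)) = 76*(-25/9) = -1900/9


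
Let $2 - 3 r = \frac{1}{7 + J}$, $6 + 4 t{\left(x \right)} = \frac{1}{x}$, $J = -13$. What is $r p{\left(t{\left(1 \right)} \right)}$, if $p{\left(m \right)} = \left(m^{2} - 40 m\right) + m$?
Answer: $\frac{10465}{288} \approx 36.337$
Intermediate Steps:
$t{\left(x \right)} = - \frac{3}{2} + \frac{1}{4 x}$
$p{\left(m \right)} = m^{2} - 39 m$
$r = \frac{13}{18}$ ($r = \frac{2}{3} - \frac{1}{3 \left(7 - 13\right)} = \frac{2}{3} - \frac{1}{3 \left(-6\right)} = \frac{2}{3} - - \frac{1}{18} = \frac{2}{3} + \frac{1}{18} = \frac{13}{18} \approx 0.72222$)
$r p{\left(t{\left(1 \right)} \right)} = \frac{13 \frac{1 - 6}{4 \cdot 1} \left(-39 + \frac{1 - 6}{4 \cdot 1}\right)}{18} = \frac{13 \cdot \frac{1}{4} \cdot 1 \left(1 - 6\right) \left(-39 + \frac{1}{4} \cdot 1 \left(1 - 6\right)\right)}{18} = \frac{13 \cdot \frac{1}{4} \cdot 1 \left(-5\right) \left(-39 + \frac{1}{4} \cdot 1 \left(-5\right)\right)}{18} = \frac{13 \left(- \frac{5 \left(-39 - \frac{5}{4}\right)}{4}\right)}{18} = \frac{13 \left(\left(- \frac{5}{4}\right) \left(- \frac{161}{4}\right)\right)}{18} = \frac{13}{18} \cdot \frac{805}{16} = \frac{10465}{288}$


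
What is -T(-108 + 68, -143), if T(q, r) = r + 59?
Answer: 84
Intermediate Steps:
T(q, r) = 59 + r
-T(-108 + 68, -143) = -(59 - 143) = -1*(-84) = 84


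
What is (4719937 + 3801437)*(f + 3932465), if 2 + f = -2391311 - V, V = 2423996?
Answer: -7523043907656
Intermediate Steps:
f = -4815309 (f = -2 + (-2391311 - 1*2423996) = -2 + (-2391311 - 2423996) = -2 - 4815307 = -4815309)
(4719937 + 3801437)*(f + 3932465) = (4719937 + 3801437)*(-4815309 + 3932465) = 8521374*(-882844) = -7523043907656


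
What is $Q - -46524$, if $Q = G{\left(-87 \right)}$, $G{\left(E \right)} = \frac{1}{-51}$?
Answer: $\frac{2372723}{51} \approx 46524.0$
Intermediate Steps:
$G{\left(E \right)} = - \frac{1}{51}$
$Q = - \frac{1}{51} \approx -0.019608$
$Q - -46524 = - \frac{1}{51} - -46524 = - \frac{1}{51} + 46524 = \frac{2372723}{51}$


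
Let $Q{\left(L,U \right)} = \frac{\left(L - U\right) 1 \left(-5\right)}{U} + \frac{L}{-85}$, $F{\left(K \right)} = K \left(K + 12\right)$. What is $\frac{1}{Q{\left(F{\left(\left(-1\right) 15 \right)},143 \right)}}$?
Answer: $\frac{2431}{7043} \approx 0.34517$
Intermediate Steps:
$F{\left(K \right)} = K \left(12 + K\right)$
$Q{\left(L,U \right)} = - \frac{L}{85} + \frac{- 5 L + 5 U}{U}$ ($Q{\left(L,U \right)} = \frac{\left(L - U\right) \left(-5\right)}{U} + L \left(- \frac{1}{85}\right) = \frac{- 5 L + 5 U}{U} - \frac{L}{85} = - \frac{L}{85} + \frac{- 5 L + 5 U}{U}$)
$\frac{1}{Q{\left(F{\left(\left(-1\right) 15 \right)},143 \right)}} = \frac{1}{5 - \frac{\left(-1\right) 15 \left(12 - 15\right)}{85} - \frac{5 \left(-1\right) 15 \left(12 - 15\right)}{143}} = \frac{1}{5 - \frac{\left(-15\right) \left(12 - 15\right)}{85} - 5 \left(- 15 \left(12 - 15\right)\right) \frac{1}{143}} = \frac{1}{5 - \frac{\left(-15\right) \left(-3\right)}{85} - 5 \left(\left(-15\right) \left(-3\right)\right) \frac{1}{143}} = \frac{1}{5 - \frac{9}{17} - 225 \cdot \frac{1}{143}} = \frac{1}{5 - \frac{9}{17} - \frac{225}{143}} = \frac{1}{\frac{7043}{2431}} = \frac{2431}{7043}$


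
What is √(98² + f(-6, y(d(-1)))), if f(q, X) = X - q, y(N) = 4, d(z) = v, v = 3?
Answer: √9614 ≈ 98.051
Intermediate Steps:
d(z) = 3
√(98² + f(-6, y(d(-1)))) = √(98² + (4 - 1*(-6))) = √(9604 + (4 + 6)) = √(9604 + 10) = √9614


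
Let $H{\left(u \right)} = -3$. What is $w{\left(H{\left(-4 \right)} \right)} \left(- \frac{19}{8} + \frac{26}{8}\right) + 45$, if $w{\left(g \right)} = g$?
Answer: $\frac{339}{8} \approx 42.375$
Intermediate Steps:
$w{\left(H{\left(-4 \right)} \right)} \left(- \frac{19}{8} + \frac{26}{8}\right) + 45 = - 3 \left(- \frac{19}{8} + \frac{26}{8}\right) + 45 = - 3 \left(\left(-19\right) \frac{1}{8} + 26 \cdot \frac{1}{8}\right) + 45 = - 3 \left(- \frac{19}{8} + \frac{13}{4}\right) + 45 = \left(-3\right) \frac{7}{8} + 45 = - \frac{21}{8} + 45 = \frac{339}{8}$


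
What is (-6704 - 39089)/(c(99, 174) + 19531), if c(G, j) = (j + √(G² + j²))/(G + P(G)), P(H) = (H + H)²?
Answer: -4651774224271669/1984011158218796 + 18179821*√4453/1984011158218796 ≈ -2.3446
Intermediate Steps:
P(H) = 4*H² (P(H) = (2*H)² = 4*H²)
c(G, j) = (j + √(G² + j²))/(G + 4*G²)
(-6704 - 39089)/(c(99, 174) + 19531) = (-6704 - 39089)/((174 + √(99² + 174²))/(99*(1 + 4*99)) + 19531) = -45793/((174 + √(9801 + 30276))/(99*(1 + 396)) + 19531) = -45793/((1/99)*(174 + √40077)/397 + 19531) = -45793/((1/99)*(1/397)*(174 + 3*√4453) + 19531) = -45793/((58/13101 + √4453/13101) + 19531) = -45793/(255875689/13101 + √4453/13101)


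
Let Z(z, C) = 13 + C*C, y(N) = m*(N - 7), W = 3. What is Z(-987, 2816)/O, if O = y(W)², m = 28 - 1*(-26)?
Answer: 7929869/46656 ≈ 169.96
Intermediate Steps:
m = 54 (m = 28 + 26 = 54)
y(N) = -378 + 54*N (y(N) = 54*(N - 7) = 54*(-7 + N) = -378 + 54*N)
Z(z, C) = 13 + C²
O = 46656 (O = (-378 + 54*3)² = (-378 + 162)² = (-216)² = 46656)
Z(-987, 2816)/O = (13 + 2816²)/46656 = (13 + 7929856)*(1/46656) = 7929869*(1/46656) = 7929869/46656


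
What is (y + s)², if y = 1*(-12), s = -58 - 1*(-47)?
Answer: 529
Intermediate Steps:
s = -11 (s = -58 + 47 = -11)
y = -12
(y + s)² = (-12 - 11)² = (-23)² = 529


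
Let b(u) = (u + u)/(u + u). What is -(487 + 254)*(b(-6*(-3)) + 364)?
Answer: -270465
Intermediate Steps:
b(u) = 1 (b(u) = (2*u)/((2*u)) = (2*u)*(1/(2*u)) = 1)
-(487 + 254)*(b(-6*(-3)) + 364) = -(487 + 254)*(1 + 364) = -741*365 = -1*270465 = -270465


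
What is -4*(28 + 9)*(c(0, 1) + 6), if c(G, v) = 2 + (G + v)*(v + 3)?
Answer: -1776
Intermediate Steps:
c(G, v) = 2 + (3 + v)*(G + v) (c(G, v) = 2 + (G + v)*(3 + v) = 2 + (3 + v)*(G + v))
-4*(28 + 9)*(c(0, 1) + 6) = -4*(28 + 9)*((2 + 1² + 3*0 + 3*1 + 0*1) + 6) = -148*((2 + 1 + 0 + 3 + 0) + 6) = -148*(6 + 6) = -148*12 = -4*444 = -1776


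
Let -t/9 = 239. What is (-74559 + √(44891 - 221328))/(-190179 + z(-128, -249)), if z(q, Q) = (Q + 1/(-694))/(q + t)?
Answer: 117924452934/300791878247 - 1581626*I*√176437/300791878247 ≈ 0.39205 - 0.0022087*I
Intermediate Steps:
t = -2151 (t = -9*239 = -2151)
z(q, Q) = (-1/694 + Q)/(-2151 + q) (z(q, Q) = (Q + 1/(-694))/(q - 2151) = (Q - 1/694)/(-2151 + q) = (-1/694 + Q)/(-2151 + q))
(-74559 + √(44891 - 221328))/(-190179 + z(-128, -249)) = (-74559 + √(44891 - 221328))/(-190179 + (-1/694 - 249)/(-2151 - 128)) = (-74559 + √(-176437))/(-190179 - 172807/694/(-2279)) = (-74559 + I*√176437)/(-190179 - 1/2279*(-172807/694)) = (-74559 + I*√176437)/(-190179 + 172807/1581626) = (-74559 + I*√176437)/(-300791878247/1581626) = (-74559 + I*√176437)*(-1581626/300791878247) = 117924452934/300791878247 - 1581626*I*√176437/300791878247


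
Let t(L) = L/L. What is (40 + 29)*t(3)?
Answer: 69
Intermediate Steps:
t(L) = 1
(40 + 29)*t(3) = (40 + 29)*1 = 69*1 = 69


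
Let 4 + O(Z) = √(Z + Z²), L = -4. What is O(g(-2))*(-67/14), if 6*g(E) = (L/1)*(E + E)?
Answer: 134/7 - 67*√22/21 ≈ 4.1782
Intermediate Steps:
g(E) = -4*E/3 (g(E) = ((-4/1)*(E + E))/6 = ((-4*1)*(2*E))/6 = (-8*E)/6 = -4*E/3)
O(Z) = -4 + √(Z + Z²)
O(g(-2))*(-67/14) = (-4 + √((-4/3*(-2))*(1 - 4/3*(-2))))*(-67/14) = (-4 + √(8*(1 + 8/3)/3))*(-67*1/14) = (-4 + √((8/3)*(11/3)))*(-67/14) = (-4 + √(88/9))*(-67/14) = (-4 + 2*√22/3)*(-67/14) = 134/7 - 67*√22/21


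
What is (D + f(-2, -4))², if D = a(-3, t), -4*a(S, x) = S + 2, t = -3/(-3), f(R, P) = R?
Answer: 49/16 ≈ 3.0625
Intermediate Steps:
t = 1 (t = -3*(-⅓) = 1)
a(S, x) = -½ - S/4 (a(S, x) = -(S + 2)/4 = -(2 + S)/4 = -½ - S/4)
D = ¼ (D = -½ - ¼*(-3) = -½ + ¾ = ¼ ≈ 0.25000)
(D + f(-2, -4))² = (¼ - 2)² = (-7/4)² = 49/16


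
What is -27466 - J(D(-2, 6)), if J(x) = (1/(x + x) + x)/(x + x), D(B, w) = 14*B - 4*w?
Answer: -297077665/10816 ≈ -27467.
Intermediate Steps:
D(B, w) = -4*w + 14*B
J(x) = (x + 1/(2*x))/(2*x) (J(x) = (1/(2*x) + x)/((2*x)) = (1/(2*x) + x)*(1/(2*x)) = (x + 1/(2*x))*(1/(2*x)) = (x + 1/(2*x))/(2*x))
-27466 - J(D(-2, 6)) = -27466 - (½ + 1/(4*(-4*6 + 14*(-2))²)) = -27466 - (½ + 1/(4*(-24 - 28)²)) = -27466 - (½ + (¼)/(-52)²) = -27466 - (½ + (¼)*(1/2704)) = -27466 - (½ + 1/10816) = -27466 - 1*5409/10816 = -27466 - 5409/10816 = -297077665/10816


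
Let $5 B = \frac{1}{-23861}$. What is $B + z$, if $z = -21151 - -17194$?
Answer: $- \frac{472089886}{119305} \approx -3957.0$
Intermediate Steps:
$z = -3957$ ($z = -21151 + 17194 = -3957$)
$B = - \frac{1}{119305}$ ($B = \frac{1}{5 \left(-23861\right)} = \frac{1}{5} \left(- \frac{1}{23861}\right) = - \frac{1}{119305} \approx -8.3819 \cdot 10^{-6}$)
$B + z = - \frac{1}{119305} - 3957 = - \frac{472089886}{119305}$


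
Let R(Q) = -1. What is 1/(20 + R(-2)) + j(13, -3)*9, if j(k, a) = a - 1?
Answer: -683/19 ≈ -35.947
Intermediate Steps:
j(k, a) = -1 + a
1/(20 + R(-2)) + j(13, -3)*9 = 1/(20 - 1) + (-1 - 3)*9 = 1/19 - 4*9 = 1/19 - 36 = -683/19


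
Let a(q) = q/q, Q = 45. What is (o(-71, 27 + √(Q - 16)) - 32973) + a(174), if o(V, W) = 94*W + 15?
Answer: -30419 + 94*√29 ≈ -29913.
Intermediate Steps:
o(V, W) = 15 + 94*W
a(q) = 1
(o(-71, 27 + √(Q - 16)) - 32973) + a(174) = ((15 + 94*(27 + √(45 - 16))) - 32973) + 1 = ((15 + 94*(27 + √29)) - 32973) + 1 = ((15 + (2538 + 94*√29)) - 32973) + 1 = ((2553 + 94*√29) - 32973) + 1 = (-30420 + 94*√29) + 1 = -30419 + 94*√29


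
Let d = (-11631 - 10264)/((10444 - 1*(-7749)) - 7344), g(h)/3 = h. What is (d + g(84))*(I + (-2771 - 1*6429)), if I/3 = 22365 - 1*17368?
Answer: 15705498923/10849 ≈ 1.4476e+6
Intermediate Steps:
I = 14991 (I = 3*(22365 - 1*17368) = 3*(22365 - 17368) = 3*4997 = 14991)
g(h) = 3*h
d = -21895/10849 (d = -21895/((10444 + 7749) - 7344) = -21895/(18193 - 7344) = -21895/10849 ≈ -2.0182)
(d + g(84))*(I + (-2771 - 1*6429)) = (-21895/10849 + 3*84)*(14991 + (-2771 - 1*6429)) = (-21895/10849 + 252)*(14991 + (-2771 - 6429)) = 2712053*(14991 - 9200)/10849 = (2712053/10849)*5791 = 15705498923/10849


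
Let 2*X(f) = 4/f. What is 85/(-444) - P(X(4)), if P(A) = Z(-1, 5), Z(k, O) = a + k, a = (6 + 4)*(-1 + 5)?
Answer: -17401/444 ≈ -39.191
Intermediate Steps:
a = 40 (a = 10*4 = 40)
X(f) = 2/f (X(f) = (4/f)/2 = 2/f)
Z(k, O) = 40 + k
P(A) = 39 (P(A) = 40 - 1 = 39)
85/(-444) - P(X(4)) = 85/(-444) - 1*39 = 85*(-1/444) - 39 = -85/444 - 39 = -17401/444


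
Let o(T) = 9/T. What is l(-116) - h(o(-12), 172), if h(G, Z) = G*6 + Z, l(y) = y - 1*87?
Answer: -741/2 ≈ -370.50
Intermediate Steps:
l(y) = -87 + y (l(y) = y - 87 = -87 + y)
h(G, Z) = Z + 6*G (h(G, Z) = 6*G + Z = Z + 6*G)
l(-116) - h(o(-12), 172) = (-87 - 116) - (172 + 6*(9/(-12))) = -203 - (172 + 6*(9*(-1/12))) = -203 - (172 + 6*(-3/4)) = -203 - (172 - 9/2) = -203 - 1*335/2 = -203 - 335/2 = -741/2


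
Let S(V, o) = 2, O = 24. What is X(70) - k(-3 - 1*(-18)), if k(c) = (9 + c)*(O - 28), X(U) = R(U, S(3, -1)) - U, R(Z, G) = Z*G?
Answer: 166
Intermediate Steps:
R(Z, G) = G*Z
X(U) = U (X(U) = 2*U - U = U)
k(c) = -36 - 4*c (k(c) = (9 + c)*(24 - 28) = (9 + c)*(-4) = -36 - 4*c)
X(70) - k(-3 - 1*(-18)) = 70 - (-36 - 4*(-3 - 1*(-18))) = 70 - (-36 - 4*(-3 + 18)) = 70 - (-36 - 4*15) = 70 - (-36 - 60) = 70 - 1*(-96) = 70 + 96 = 166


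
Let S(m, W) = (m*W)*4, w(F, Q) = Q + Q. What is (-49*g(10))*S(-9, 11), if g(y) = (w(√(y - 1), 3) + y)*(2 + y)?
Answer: 3725568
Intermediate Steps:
w(F, Q) = 2*Q
S(m, W) = 4*W*m (S(m, W) = (W*m)*4 = 4*W*m)
g(y) = (2 + y)*(6 + y) (g(y) = (2*3 + y)*(2 + y) = (6 + y)*(2 + y) = (2 + y)*(6 + y))
(-49*g(10))*S(-9, 11) = (-49*(12 + 10² + 8*10))*(4*11*(-9)) = -49*(12 + 100 + 80)*(-396) = -49*192*(-396) = -9408*(-396) = 3725568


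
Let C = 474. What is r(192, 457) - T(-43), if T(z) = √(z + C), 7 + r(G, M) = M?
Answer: 450 - √431 ≈ 429.24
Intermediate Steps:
r(G, M) = -7 + M
T(z) = √(474 + z) (T(z) = √(z + 474) = √(474 + z))
r(192, 457) - T(-43) = (-7 + 457) - √(474 - 43) = 450 - √431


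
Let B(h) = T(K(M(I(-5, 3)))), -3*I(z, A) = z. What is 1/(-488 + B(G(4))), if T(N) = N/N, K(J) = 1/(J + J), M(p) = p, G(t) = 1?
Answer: -1/487 ≈ -0.0020534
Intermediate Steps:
I(z, A) = -z/3
K(J) = 1/(2*J)
T(N) = 1
B(h) = 1
1/(-488 + B(G(4))) = 1/(-488 + 1) = 1/(-487) = -1/487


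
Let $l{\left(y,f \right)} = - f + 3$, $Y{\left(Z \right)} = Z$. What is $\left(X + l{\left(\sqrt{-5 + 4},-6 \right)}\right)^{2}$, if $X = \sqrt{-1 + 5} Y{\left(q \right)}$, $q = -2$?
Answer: $25$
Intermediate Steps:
$l{\left(y,f \right)} = 3 - f$
$X = -4$ ($X = \sqrt{-1 + 5} \left(-2\right) = \sqrt{4} \left(-2\right) = 2 \left(-2\right) = -4$)
$\left(X + l{\left(\sqrt{-5 + 4},-6 \right)}\right)^{2} = \left(-4 + \left(3 - -6\right)\right)^{2} = \left(-4 + \left(3 + 6\right)\right)^{2} = \left(-4 + 9\right)^{2} = 5^{2} = 25$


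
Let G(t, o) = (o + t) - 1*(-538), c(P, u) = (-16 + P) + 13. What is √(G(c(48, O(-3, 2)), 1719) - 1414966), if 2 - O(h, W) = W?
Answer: 2*I*√353166 ≈ 1188.6*I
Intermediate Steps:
O(h, W) = 2 - W
c(P, u) = -3 + P
G(t, o) = 538 + o + t (G(t, o) = (o + t) + 538 = 538 + o + t)
√(G(c(48, O(-3, 2)), 1719) - 1414966) = √((538 + 1719 + (-3 + 48)) - 1414966) = √((538 + 1719 + 45) - 1414966) = √(2302 - 1414966) = √(-1412664) = 2*I*√353166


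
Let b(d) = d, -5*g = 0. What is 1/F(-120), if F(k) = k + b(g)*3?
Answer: -1/120 ≈ -0.0083333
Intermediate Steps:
g = 0 (g = -⅕*0 = 0)
F(k) = k (F(k) = k + 0*3 = k + 0 = k)
1/F(-120) = 1/(-120) = -1/120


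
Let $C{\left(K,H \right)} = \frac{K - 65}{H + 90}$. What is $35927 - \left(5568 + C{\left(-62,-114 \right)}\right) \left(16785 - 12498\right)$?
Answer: $- \frac{190854195}{8} \approx -2.3857 \cdot 10^{7}$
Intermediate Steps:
$C{\left(K,H \right)} = \frac{-65 + K}{90 + H}$
$35927 - \left(5568 + C{\left(-62,-114 \right)}\right) \left(16785 - 12498\right) = 35927 - \left(5568 + \frac{-65 - 62}{90 - 114}\right) \left(16785 - 12498\right) = 35927 - \left(5568 + \frac{1}{-24} \left(-127\right)\right) 4287 = 35927 - \left(5568 - - \frac{127}{24}\right) 4287 = 35927 - \left(5568 + \frac{127}{24}\right) 4287 = 35927 - \frac{133759}{24} \cdot 4287 = 35927 - \frac{191141611}{8} = - \frac{190854195}{8}$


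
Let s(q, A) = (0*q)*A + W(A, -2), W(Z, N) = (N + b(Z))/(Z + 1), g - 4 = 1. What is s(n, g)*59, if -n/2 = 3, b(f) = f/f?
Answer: -59/6 ≈ -9.8333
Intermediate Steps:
g = 5 (g = 4 + 1 = 5)
b(f) = 1
W(Z, N) = (1 + N)/(1 + Z) (W(Z, N) = (N + 1)/(Z + 1) = (1 + N)/(1 + Z))
n = -6 (n = -2*3 = -6)
s(q, A) = -1/(1 + A) (s(q, A) = (0*q)*A + (1 - 2)/(1 + A) = 0*A - 1/(1 + A) = 0 - 1/(1 + A) = -1/(1 + A))
s(n, g)*59 = -1/(1 + 5)*59 = -1/6*59 = -1*⅙*59 = -⅙*59 = -59/6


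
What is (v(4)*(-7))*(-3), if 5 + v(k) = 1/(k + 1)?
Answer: -504/5 ≈ -100.80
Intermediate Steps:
v(k) = -5 + 1/(1 + k) (v(k) = -5 + 1/(k + 1) = -5 + 1/(1 + k))
(v(4)*(-7))*(-3) = (((-4 - 5*4)/(1 + 4))*(-7))*(-3) = (((-4 - 20)/5)*(-7))*(-3) = (((1/5)*(-24))*(-7))*(-3) = -24/5*(-7)*(-3) = (168/5)*(-3) = -504/5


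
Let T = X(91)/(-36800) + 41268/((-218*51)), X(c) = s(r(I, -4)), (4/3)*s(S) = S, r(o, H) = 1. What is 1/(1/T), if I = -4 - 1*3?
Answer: -1012447159/272761600 ≈ -3.7118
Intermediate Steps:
I = -7 (I = -4 - 3 = -7)
s(S) = 3*S/4
X(c) = 3/4 (X(c) = (3/4)*1 = 3/4)
T = -1012447159/272761600 (T = (3/4)/(-36800) + 41268/((-218*51)) = (3/4)*(-1/36800) + 41268/(-11118) = -3/147200 + 41268*(-1/11118) = -3/147200 - 6878/1853 = -1012447159/272761600 ≈ -3.7118)
1/(1/T) = 1/(1/(-1012447159/272761600)) = 1/(-272761600/1012447159) = -1012447159/272761600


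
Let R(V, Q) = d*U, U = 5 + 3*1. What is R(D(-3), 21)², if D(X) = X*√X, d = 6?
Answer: 2304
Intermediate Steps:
U = 8 (U = 5 + 3 = 8)
D(X) = X^(3/2)
R(V, Q) = 48 (R(V, Q) = 6*8 = 48)
R(D(-3), 21)² = 48² = 2304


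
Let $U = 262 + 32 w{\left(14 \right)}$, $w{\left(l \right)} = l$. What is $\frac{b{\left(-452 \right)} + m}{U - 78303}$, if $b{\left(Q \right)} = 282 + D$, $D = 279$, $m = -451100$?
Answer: $\frac{450539}{77593} \approx 5.8064$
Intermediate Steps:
$U = 710$ ($U = 262 + 32 \cdot 14 = 262 + 448 = 710$)
$b{\left(Q \right)} = 561$ ($b{\left(Q \right)} = 282 + 279 = 561$)
$\frac{b{\left(-452 \right)} + m}{U - 78303} = \frac{561 - 451100}{710 - 78303} = - \frac{450539}{-77593} = \left(-450539\right) \left(- \frac{1}{77593}\right) = \frac{450539}{77593}$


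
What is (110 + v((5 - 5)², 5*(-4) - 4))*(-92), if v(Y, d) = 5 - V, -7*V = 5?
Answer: -74520/7 ≈ -10646.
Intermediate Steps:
V = -5/7 (V = -⅐*5 = -5/7 ≈ -0.71429)
v(Y, d) = 40/7 (v(Y, d) = 5 - 1*(-5/7) = 5 + 5/7 = 40/7)
(110 + v((5 - 5)², 5*(-4) - 4))*(-92) = (110 + 40/7)*(-92) = (810/7)*(-92) = -74520/7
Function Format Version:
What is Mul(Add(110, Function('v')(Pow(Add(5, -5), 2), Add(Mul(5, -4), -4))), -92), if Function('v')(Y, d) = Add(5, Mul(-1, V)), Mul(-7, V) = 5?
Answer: Rational(-74520, 7) ≈ -10646.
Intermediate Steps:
V = Rational(-5, 7) (V = Mul(Rational(-1, 7), 5) = Rational(-5, 7) ≈ -0.71429)
Function('v')(Y, d) = Rational(40, 7) (Function('v')(Y, d) = Add(5, Mul(-1, Rational(-5, 7))) = Add(5, Rational(5, 7)) = Rational(40, 7))
Mul(Add(110, Function('v')(Pow(Add(5, -5), 2), Add(Mul(5, -4), -4))), -92) = Mul(Add(110, Rational(40, 7)), -92) = Mul(Rational(810, 7), -92) = Rational(-74520, 7)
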